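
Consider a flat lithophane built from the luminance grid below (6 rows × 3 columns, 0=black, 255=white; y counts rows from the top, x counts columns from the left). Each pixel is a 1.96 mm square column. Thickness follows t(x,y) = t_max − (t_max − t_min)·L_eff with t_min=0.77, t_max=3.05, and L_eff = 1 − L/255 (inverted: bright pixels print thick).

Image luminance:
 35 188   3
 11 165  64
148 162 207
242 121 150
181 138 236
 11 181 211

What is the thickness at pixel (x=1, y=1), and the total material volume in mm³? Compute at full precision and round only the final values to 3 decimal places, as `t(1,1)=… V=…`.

span = t_max - t_min = 3.05 - 0.77 = 2.280
L(1,1) = 165, L_eff = 1 - 165/255 = 0.352941 (inverted)
t(1,1) = 3.05 - 2.280·0.352941 = 2.245
Σt over all 6·3 pixels = 152157/4250 ≈ 35.8016471
V = pitch²·Σt = 1.96²·152157/4250 = 137.536

t(1,1)=2.245 V=137.536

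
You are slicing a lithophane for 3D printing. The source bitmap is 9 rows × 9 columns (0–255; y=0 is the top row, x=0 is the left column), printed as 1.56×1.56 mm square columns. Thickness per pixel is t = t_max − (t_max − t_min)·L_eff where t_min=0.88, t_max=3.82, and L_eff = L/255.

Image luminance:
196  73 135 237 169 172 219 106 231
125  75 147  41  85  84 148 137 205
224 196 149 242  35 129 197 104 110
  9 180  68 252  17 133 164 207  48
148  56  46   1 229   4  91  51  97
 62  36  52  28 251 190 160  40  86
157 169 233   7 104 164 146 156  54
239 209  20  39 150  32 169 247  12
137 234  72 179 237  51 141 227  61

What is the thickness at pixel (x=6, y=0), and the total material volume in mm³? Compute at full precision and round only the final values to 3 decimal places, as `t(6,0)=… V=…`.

t(6,0)=1.295 V=463.362

span = t_max - t_min = 3.82 - 0.88 = 2.940
L(6,0) = 219, L_eff = 219/255 = 0.858824
t(6,0) = 3.82 - 2.940·0.858824 = 1.295
Σt over all 9·9 pixels = 404604/2125 ≈ 190.4018824
V = pitch²·Σt = 1.56²·404604/2125 = 463.362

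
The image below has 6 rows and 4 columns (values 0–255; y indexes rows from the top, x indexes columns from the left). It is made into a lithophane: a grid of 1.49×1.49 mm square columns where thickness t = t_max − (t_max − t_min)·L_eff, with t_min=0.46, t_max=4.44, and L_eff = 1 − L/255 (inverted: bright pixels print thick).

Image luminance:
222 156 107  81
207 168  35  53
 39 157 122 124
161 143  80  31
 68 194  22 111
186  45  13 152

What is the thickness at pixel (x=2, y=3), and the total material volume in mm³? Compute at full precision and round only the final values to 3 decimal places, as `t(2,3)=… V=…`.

t(2,3)=1.709 V=117.271

span = t_max - t_min = 4.44 - 0.46 = 3.980
L(2,3) = 80, L_eff = 1 - 80/255 = 0.686275 (inverted)
t(2,3) = 4.44 - 3.980·0.686275 = 1.709
Σt over all 6·4 pixels = 673483/12750 ≈ 52.8221961
V = pitch²·Σt = 1.49²·673483/12750 = 117.271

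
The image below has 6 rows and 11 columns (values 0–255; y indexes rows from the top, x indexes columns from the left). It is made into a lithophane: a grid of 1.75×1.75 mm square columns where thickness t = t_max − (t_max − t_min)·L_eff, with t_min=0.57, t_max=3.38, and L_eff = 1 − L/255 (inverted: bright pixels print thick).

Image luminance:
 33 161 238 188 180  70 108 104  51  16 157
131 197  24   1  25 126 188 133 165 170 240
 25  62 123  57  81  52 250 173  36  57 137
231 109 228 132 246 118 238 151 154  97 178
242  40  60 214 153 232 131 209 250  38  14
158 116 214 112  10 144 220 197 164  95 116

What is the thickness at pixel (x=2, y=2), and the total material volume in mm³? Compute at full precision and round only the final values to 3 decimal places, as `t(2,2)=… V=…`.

span = t_max - t_min = 3.38 - 0.57 = 2.810
L(2,2) = 123, L_eff = 1 - 123/255 = 0.517647 (inverted)
t(2,2) = 3.38 - 2.810·0.517647 = 1.925
Σt over all 6·11 pixels = 171184/1275 ≈ 134.2619608
V = pitch²·Σt = 1.75²·171184/1275 = 411.177

t(2,2)=1.925 V=411.177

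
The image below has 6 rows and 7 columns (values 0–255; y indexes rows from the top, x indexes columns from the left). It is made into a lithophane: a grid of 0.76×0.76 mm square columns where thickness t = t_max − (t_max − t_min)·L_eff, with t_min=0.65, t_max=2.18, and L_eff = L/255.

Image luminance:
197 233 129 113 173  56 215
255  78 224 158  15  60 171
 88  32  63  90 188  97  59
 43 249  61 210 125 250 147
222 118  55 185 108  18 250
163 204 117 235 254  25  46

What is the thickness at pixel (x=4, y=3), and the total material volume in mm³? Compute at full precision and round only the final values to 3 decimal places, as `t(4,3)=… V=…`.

t(4,3)=1.430 V=32.857

span = t_max - t_min = 2.18 - 0.65 = 1.530
L(4,3) = 125, L_eff = 125/255 = 0.490196
t(4,3) = 2.18 - 1.530·0.490196 = 1.430
Σt over all 6·7 pixels = 56.886
V = pitch²·Σt = 0.76²·56.886 = 32.857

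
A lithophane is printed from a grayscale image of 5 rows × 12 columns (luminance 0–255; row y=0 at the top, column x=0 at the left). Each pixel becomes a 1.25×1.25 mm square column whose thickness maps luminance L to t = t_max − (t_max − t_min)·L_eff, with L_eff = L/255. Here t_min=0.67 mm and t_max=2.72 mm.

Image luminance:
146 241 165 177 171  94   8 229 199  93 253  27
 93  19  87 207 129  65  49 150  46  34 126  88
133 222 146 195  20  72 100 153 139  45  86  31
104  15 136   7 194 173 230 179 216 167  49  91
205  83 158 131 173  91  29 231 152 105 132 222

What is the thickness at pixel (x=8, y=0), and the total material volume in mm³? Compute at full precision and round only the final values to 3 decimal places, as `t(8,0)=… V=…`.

span = t_max - t_min = 2.72 - 0.67 = 2.050
L(8,0) = 199, L_eff = 199/255 = 0.780392
t(8,0) = 2.72 - 2.050·0.780392 = 1.120
Σt over all 5·12 pixels = 524369/5100 ≈ 102.8174510
V = pitch²·Σt = 1.25²·524369/5100 = 160.652

t(8,0)=1.120 V=160.652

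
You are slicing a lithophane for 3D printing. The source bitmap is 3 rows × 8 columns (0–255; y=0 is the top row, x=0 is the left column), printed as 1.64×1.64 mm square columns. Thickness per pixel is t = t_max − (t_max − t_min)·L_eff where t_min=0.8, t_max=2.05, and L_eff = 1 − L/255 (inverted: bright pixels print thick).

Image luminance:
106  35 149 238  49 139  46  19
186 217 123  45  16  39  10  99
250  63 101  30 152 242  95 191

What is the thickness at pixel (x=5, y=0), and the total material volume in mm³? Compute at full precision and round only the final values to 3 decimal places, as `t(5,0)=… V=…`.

t(5,0)=1.481 V=86.447

span = t_max - t_min = 2.05 - 0.8 = 1.250
L(5,0) = 139, L_eff = 1 - 139/255 = 0.454902 (inverted)
t(5,0) = 2.05 - 1.250·0.454902 = 1.481
Σt over all 3·8 pixels = 2732/85 ≈ 32.1411765
V = pitch²·Σt = 1.64²·2732/85 = 86.447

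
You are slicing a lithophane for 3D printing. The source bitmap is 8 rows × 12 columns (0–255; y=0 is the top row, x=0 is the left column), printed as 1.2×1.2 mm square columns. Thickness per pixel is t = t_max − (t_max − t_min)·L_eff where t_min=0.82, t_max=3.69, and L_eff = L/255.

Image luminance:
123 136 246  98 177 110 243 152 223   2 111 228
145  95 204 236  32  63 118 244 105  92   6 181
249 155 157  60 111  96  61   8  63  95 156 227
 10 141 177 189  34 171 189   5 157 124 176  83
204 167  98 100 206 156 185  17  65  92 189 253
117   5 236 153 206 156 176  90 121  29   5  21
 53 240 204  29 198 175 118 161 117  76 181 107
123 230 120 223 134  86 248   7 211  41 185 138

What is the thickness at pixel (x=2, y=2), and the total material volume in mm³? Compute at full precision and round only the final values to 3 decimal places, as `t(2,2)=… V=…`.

span = t_max - t_min = 3.69 - 0.82 = 2.870
L(2,2) = 157, L_eff = 157/255 = 0.615686
t(2,2) = 3.69 - 2.870·0.615686 = 1.923
Σt over all 8·12 pixels = 79171/375 ≈ 211.1226667
V = pitch²·Σt = 1.2²·79171/375 = 304.017

t(2,2)=1.923 V=304.017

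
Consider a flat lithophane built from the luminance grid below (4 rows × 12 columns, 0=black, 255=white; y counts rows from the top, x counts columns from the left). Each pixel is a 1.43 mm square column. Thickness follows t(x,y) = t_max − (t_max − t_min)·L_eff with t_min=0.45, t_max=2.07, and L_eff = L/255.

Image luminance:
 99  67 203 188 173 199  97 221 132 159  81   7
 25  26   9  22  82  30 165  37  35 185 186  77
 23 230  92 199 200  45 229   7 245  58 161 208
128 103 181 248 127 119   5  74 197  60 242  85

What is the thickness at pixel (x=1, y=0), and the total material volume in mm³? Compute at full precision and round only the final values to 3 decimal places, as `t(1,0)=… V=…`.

t(1,0)=1.644 V=128.209

span = t_max - t_min = 2.07 - 0.45 = 1.620
L(1,0) = 67, L_eff = 67/255 = 0.262745
t(1,0) = 2.07 - 1.620·0.262745 = 1.644
Σt over all 4·12 pixels = 266463/4250 ≈ 62.6971765
V = pitch²·Σt = 1.43²·266463/4250 = 128.209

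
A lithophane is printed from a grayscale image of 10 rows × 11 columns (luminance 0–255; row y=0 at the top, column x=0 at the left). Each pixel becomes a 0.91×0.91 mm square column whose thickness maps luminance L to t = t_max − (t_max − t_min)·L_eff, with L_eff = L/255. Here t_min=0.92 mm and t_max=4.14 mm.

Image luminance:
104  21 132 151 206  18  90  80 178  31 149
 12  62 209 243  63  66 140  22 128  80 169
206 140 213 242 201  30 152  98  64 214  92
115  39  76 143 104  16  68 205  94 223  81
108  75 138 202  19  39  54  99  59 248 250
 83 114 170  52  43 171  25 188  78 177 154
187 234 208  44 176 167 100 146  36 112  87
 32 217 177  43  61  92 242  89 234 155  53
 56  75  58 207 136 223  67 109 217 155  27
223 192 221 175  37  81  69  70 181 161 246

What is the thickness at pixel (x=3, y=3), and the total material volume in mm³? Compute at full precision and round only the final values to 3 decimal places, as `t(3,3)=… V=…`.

span = t_max - t_min = 4.14 - 0.92 = 3.220
L(3,3) = 143, L_eff = 143/255 = 0.560784
t(3,3) = 4.14 - 3.220·0.560784 = 2.334
Σt over all 10·11 pixels = 1808858/6375 ≈ 283.7424314
V = pitch²·Σt = 0.91²·1808858/6375 = 234.967

t(3,3)=2.334 V=234.967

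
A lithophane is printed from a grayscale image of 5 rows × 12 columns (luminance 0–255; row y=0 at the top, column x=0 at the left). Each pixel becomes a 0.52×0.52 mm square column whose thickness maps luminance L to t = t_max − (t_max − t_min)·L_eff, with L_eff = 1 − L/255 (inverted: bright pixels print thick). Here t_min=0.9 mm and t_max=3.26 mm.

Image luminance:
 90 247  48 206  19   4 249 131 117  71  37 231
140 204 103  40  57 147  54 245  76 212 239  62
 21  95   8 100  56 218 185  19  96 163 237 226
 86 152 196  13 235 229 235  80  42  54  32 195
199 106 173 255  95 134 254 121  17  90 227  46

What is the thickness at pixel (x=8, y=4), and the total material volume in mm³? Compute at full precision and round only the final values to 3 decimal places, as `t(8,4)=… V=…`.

span = t_max - t_min = 3.26 - 0.9 = 2.360
L(8,4) = 17, L_eff = 1 - 17/255 = 0.933333 (inverted)
t(8,4) = 3.26 - 2.360·0.933333 = 1.057
Σt over all 5·12 pixels = 266557/2125 ≈ 125.4385882
V = pitch²·Σt = 0.52²·266557/2125 = 33.919

t(8,4)=1.057 V=33.919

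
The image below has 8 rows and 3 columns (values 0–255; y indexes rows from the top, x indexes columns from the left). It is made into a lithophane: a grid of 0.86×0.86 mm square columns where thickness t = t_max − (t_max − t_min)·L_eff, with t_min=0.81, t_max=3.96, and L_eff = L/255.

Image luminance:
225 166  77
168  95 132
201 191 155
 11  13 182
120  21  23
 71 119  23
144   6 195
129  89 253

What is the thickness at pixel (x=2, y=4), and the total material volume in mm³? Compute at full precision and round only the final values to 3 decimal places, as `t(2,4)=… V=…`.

t(2,4)=3.676 V=44.628

span = t_max - t_min = 3.96 - 0.81 = 3.150
L(2,4) = 23, L_eff = 23/255 = 0.090196
t(2,4) = 3.96 - 3.150·0.090196 = 3.676
Σt over all 8·3 pixels = 102579/1700 ≈ 60.3405882
V = pitch²·Σt = 0.86²·102579/1700 = 44.628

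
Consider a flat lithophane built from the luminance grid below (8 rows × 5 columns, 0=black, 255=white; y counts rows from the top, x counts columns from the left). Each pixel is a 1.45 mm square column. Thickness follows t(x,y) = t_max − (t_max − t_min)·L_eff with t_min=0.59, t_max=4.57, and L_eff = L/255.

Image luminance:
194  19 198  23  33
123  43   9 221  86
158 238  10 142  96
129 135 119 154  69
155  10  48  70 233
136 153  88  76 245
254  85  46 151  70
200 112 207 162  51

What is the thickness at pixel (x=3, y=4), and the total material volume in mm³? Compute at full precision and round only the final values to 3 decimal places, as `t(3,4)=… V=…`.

span = t_max - t_min = 4.57 - 0.59 = 3.980
L(3,4) = 70, L_eff = 70/255 = 0.274510
t(3,4) = 4.57 - 3.980·0.274510 = 3.477
Σt over all 8·5 pixels = 1385251/12750 ≈ 108.6471373
V = pitch²·Σt = 1.45²·1385251/12750 = 228.431

t(3,4)=3.477 V=228.431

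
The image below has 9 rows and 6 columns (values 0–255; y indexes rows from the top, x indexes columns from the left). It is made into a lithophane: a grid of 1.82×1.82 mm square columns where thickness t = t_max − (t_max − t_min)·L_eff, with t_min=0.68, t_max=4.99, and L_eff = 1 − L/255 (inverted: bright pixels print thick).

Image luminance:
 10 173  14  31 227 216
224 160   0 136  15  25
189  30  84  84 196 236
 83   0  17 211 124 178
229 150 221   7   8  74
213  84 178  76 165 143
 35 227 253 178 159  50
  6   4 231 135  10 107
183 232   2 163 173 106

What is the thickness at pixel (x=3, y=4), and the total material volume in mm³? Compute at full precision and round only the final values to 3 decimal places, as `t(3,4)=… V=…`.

t(3,4)=0.798 V=483.581

span = t_max - t_min = 4.99 - 0.68 = 4.310
L(3,4) = 7, L_eff = 1 - 7/255 = 0.972549 (inverted)
t(3,4) = 4.99 - 4.310·0.972549 = 0.798
Σt over all 9·6 pixels = 49637/340 ≈ 145.9911765
V = pitch²·Σt = 1.82²·49637/340 = 483.581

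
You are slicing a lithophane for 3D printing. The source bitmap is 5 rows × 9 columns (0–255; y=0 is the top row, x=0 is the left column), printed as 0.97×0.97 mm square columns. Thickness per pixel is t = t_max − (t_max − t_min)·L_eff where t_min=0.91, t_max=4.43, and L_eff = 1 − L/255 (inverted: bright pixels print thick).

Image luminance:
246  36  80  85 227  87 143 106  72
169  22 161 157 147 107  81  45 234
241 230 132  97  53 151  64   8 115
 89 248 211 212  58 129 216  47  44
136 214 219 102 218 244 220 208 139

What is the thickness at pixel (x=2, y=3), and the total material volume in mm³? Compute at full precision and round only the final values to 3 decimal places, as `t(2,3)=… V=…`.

t(2,3)=3.823 V=119.706

span = t_max - t_min = 4.43 - 0.91 = 3.520
L(2,3) = 211, L_eff = 1 - 211/255 = 0.172549 (inverted)
t(2,3) = 4.43 - 3.520·0.172549 = 3.823
Σt over all 5·9 pixels = 129769/1020 ≈ 127.2245098
V = pitch²·Σt = 0.97²·129769/1020 = 119.706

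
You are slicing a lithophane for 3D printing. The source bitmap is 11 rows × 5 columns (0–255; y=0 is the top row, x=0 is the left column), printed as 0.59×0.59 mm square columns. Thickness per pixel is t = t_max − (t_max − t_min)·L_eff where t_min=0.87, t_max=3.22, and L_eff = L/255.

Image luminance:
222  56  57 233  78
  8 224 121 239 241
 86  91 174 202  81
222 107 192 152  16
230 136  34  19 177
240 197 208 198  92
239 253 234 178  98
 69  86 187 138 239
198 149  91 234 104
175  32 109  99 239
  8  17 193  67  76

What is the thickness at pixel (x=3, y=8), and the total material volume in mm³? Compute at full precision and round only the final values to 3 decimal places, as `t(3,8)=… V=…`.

span = t_max - t_min = 3.22 - 0.87 = 2.350
L(3,8) = 234, L_eff = 234/255 = 0.917647
t(3,8) = 3.22 - 2.350·0.917647 = 1.064
Σt over all 11·5 pixels = 35633/340 ≈ 104.8029412
V = pitch²·Σt = 0.59²·35633/340 = 36.482

t(3,8)=1.064 V=36.482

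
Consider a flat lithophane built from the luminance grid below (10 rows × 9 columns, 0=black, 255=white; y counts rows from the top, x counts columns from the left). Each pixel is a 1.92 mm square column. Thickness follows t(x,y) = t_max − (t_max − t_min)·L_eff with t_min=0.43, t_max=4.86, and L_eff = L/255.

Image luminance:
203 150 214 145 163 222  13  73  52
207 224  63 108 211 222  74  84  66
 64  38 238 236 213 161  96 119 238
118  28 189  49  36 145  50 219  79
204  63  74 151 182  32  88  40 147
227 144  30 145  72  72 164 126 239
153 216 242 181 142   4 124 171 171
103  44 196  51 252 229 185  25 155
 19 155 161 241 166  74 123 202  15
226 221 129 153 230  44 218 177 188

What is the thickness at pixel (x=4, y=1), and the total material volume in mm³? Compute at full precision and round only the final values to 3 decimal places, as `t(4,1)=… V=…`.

t(4,1)=1.194 V=818.565

span = t_max - t_min = 4.86 - 0.43 = 4.430
L(4,1) = 211, L_eff = 211/255 = 0.827451
t(4,1) = 4.86 - 4.430·0.827451 = 1.194
Σt over all 10·9 pixels = 471856/2125 ≈ 222.0498824
V = pitch²·Σt = 1.92²·471856/2125 = 818.565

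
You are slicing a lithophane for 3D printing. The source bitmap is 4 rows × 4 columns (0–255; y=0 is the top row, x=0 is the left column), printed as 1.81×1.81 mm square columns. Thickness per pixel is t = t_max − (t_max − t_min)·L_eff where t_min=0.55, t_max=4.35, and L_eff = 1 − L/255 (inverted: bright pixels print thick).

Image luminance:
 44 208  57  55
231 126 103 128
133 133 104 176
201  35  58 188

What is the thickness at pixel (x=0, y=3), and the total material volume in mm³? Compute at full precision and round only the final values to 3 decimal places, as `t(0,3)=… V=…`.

t(0,3)=3.545 V=125.494

span = t_max - t_min = 4.35 - 0.55 = 3.800
L(0,3) = 201, L_eff = 1 - 201/255 = 0.211765 (inverted)
t(0,3) = 4.35 - 3.800·0.211765 = 3.545
Σt over all 4·4 pixels = 3256/85 ≈ 38.3058824
V = pitch²·Σt = 1.81²·3256/85 = 125.494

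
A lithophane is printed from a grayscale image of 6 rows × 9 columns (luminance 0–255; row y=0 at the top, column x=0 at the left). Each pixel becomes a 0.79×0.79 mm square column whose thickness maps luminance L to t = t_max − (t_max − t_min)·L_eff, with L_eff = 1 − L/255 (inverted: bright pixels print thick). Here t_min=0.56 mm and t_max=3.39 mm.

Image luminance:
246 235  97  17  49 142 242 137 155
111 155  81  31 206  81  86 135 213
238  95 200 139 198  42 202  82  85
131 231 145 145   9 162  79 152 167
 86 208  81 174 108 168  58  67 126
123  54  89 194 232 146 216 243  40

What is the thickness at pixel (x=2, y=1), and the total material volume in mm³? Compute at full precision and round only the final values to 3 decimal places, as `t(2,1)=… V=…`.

span = t_max - t_min = 3.39 - 0.56 = 2.830
L(2,1) = 81, L_eff = 1 - 81/255 = 0.682353 (inverted)
t(2,1) = 3.39 - 2.830·0.682353 = 1.459
Σt over all 6·9 pixels = 1423321/12750 ≈ 111.6330196
V = pitch²·Σt = 0.79²·1423321/12750 = 69.670

t(2,1)=1.459 V=69.670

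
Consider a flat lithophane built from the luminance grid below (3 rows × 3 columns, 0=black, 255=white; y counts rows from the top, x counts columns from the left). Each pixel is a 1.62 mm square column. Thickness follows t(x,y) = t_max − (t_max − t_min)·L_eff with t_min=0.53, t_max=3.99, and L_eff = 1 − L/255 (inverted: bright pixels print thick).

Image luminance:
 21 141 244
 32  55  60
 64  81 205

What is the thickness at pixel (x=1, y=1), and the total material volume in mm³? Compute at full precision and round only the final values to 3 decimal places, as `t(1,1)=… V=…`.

span = t_max - t_min = 3.99 - 0.53 = 3.460
L(1,1) = 55, L_eff = 1 - 55/255 = 0.784314 (inverted)
t(1,1) = 3.99 - 3.460·0.784314 = 1.276
Σt over all 3·3 pixels = 144691/8500 ≈ 17.0224706
V = pitch²·Σt = 1.62²·144691/8500 = 44.674

t(1,1)=1.276 V=44.674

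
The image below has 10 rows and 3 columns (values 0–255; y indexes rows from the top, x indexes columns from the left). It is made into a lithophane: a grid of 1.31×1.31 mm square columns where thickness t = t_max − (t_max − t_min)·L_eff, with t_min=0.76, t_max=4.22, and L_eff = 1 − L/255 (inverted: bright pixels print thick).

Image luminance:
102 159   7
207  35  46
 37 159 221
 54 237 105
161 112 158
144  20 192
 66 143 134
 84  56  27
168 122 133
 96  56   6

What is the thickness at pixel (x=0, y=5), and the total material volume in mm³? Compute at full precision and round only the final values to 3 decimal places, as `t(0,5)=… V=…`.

t(0,5)=2.714 V=114.734

span = t_max - t_min = 4.22 - 0.76 = 3.460
L(0,5) = 144, L_eff = 1 - 144/255 = 0.435294 (inverted)
t(0,5) = 4.22 - 3.460·0.435294 = 2.714
Σt over all 10·3 pixels = 50143/750 ≈ 66.8573333
V = pitch²·Σt = 1.31²·50143/750 = 114.734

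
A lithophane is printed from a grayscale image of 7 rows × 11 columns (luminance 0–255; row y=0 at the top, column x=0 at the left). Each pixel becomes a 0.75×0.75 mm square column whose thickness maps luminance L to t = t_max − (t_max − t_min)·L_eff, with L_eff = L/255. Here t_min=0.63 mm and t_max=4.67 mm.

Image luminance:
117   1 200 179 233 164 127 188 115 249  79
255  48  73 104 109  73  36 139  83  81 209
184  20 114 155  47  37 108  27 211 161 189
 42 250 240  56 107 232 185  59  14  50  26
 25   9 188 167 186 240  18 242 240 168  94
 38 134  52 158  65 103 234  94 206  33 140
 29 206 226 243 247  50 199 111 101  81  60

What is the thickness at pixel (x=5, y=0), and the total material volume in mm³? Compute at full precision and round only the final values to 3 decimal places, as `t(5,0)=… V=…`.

span = t_max - t_min = 4.67 - 0.63 = 4.040
L(5,0) = 164, L_eff = 164/255 = 0.643137
t(5,0) = 4.67 - 4.040·0.643137 = 2.072
Σt over all 7·11 pixels = 5225293/25500 ≈ 204.9134510
V = pitch²·Σt = 0.75²·5225293/25500 = 115.264

t(5,0)=2.072 V=115.264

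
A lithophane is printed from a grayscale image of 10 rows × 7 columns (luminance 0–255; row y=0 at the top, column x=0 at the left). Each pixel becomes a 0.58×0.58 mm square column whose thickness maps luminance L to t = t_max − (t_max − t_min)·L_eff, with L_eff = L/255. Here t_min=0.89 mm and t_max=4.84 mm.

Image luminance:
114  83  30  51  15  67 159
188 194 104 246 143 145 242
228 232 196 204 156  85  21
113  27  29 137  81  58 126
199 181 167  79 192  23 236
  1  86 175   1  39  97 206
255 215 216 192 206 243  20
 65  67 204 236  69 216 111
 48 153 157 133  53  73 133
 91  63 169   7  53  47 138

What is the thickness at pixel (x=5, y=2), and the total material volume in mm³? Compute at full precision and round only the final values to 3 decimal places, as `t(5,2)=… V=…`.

t(5,2)=3.523 V=68.174

span = t_max - t_min = 4.84 - 0.89 = 3.950
L(5,2) = 85, L_eff = 85/255 = 0.333333
t(5,2) = 4.84 - 3.950·0.333333 = 3.523
Σt over all 10·7 pixels = 60797/300 ≈ 202.6566667
V = pitch²·Σt = 0.58²·60797/300 = 68.174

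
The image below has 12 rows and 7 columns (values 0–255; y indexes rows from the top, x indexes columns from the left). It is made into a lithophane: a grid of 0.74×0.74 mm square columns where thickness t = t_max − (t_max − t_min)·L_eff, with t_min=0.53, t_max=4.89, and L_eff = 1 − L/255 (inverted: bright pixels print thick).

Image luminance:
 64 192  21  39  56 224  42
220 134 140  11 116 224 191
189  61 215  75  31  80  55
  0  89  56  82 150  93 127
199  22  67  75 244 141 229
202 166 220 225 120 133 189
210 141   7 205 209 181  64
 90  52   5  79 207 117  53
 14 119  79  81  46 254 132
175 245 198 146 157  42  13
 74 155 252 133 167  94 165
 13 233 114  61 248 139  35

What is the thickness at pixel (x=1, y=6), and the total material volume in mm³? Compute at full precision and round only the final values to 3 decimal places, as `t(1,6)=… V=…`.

t(1,6)=2.941 V=121.875

span = t_max - t_min = 4.89 - 0.53 = 4.360
L(1,6) = 141, L_eff = 1 - 141/255 = 0.447059 (inverted)
t(1,6) = 4.89 - 4.360·0.447059 = 2.941
Σt over all 12·7 pixels = 472944/2125 ≈ 222.5618824
V = pitch²·Σt = 0.74²·472944/2125 = 121.875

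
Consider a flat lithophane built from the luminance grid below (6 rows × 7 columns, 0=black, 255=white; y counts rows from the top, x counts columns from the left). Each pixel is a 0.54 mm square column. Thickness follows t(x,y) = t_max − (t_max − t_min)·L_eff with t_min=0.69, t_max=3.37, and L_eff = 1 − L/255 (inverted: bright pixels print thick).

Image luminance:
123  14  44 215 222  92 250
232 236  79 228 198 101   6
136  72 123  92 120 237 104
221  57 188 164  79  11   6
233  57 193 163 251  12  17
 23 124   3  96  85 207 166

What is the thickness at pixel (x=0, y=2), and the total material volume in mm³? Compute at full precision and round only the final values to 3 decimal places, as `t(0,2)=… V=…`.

span = t_max - t_min = 3.37 - 0.69 = 2.680
L(0,2) = 136, L_eff = 1 - 136/255 = 0.466667 (inverted)
t(0,2) = 3.37 - 2.680·0.466667 = 2.119
Σt over all 6·7 pixels = 71801/850 ≈ 84.4717647
V = pitch²·Σt = 0.54²·71801/850 = 24.632

t(0,2)=2.119 V=24.632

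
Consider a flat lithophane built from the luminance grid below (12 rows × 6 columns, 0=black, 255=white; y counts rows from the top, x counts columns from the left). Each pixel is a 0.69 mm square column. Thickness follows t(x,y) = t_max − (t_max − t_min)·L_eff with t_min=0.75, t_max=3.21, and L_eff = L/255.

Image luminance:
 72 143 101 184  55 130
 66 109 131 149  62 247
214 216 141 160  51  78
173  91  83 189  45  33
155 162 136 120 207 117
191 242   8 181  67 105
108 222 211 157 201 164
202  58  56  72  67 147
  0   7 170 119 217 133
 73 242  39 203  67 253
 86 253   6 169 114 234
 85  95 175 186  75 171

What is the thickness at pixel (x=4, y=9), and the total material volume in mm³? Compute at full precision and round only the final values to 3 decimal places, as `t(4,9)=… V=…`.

span = t_max - t_min = 3.21 - 0.75 = 2.460
L(4,9) = 67, L_eff = 67/255 = 0.262745
t(4,9) = 3.21 - 2.460·0.262745 = 2.564
Σt over all 12·6 pixels = 594769/4250 ≈ 139.9456471
V = pitch²·Σt = 0.69²·594769/4250 = 66.628

t(4,9)=2.564 V=66.628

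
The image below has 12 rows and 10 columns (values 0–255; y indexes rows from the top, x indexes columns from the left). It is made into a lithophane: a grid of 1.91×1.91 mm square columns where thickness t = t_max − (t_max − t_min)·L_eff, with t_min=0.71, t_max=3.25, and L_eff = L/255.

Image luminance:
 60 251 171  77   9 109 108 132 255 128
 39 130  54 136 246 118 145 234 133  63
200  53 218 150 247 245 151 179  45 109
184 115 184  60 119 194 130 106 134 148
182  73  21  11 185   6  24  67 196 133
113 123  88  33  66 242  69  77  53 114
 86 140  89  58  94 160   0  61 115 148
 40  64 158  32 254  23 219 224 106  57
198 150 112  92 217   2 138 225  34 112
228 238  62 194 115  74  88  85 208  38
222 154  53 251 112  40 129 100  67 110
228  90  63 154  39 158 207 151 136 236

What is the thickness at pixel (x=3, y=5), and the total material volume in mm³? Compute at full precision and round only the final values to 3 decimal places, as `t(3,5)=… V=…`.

t(3,5)=2.921 V=881.941

span = t_max - t_min = 3.25 - 0.71 = 2.540
L(3,5) = 33, L_eff = 33/255 = 0.129412
t(3,5) = 3.25 - 2.540·0.129412 = 2.921
Σt over all 12·10 pixels = 1027453/4250 ≈ 241.7536471
V = pitch²·Σt = 1.91²·1027453/4250 = 881.941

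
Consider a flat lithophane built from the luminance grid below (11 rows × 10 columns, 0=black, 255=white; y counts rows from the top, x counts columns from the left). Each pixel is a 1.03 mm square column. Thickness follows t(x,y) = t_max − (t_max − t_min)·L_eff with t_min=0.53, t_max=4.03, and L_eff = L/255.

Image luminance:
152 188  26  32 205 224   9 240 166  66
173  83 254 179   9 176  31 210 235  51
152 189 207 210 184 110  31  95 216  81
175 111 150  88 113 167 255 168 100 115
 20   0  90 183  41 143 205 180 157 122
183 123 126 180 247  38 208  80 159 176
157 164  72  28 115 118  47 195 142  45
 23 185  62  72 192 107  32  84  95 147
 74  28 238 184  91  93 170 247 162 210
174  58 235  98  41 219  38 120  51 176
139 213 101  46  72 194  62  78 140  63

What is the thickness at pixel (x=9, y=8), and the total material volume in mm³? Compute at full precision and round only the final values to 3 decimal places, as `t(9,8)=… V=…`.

t(9,8)=1.148 V=263.758

span = t_max - t_min = 4.03 - 0.53 = 3.500
L(9,8) = 210, L_eff = 210/255 = 0.823529
t(9,8) = 4.03 - 3.500·0.823529 = 1.148
Σt over all 11·10 pixels = 8453/34 ≈ 248.6176471
V = pitch²·Σt = 1.03²·8453/34 = 263.758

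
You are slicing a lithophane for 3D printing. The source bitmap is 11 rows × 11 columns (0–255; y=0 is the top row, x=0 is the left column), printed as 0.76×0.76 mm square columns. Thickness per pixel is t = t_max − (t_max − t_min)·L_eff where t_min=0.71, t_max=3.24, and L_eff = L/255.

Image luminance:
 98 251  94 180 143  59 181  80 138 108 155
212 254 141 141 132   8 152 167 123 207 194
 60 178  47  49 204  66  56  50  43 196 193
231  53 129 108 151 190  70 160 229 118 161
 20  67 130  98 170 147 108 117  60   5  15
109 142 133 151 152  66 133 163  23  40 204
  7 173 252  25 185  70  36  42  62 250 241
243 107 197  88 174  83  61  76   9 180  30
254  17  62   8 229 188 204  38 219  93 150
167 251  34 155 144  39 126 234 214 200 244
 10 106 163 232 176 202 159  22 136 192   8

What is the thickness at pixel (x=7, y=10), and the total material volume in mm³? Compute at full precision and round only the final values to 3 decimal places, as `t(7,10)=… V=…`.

span = t_max - t_min = 3.24 - 0.71 = 2.530
L(7,10) = 22, L_eff = 22/255 = 0.086275
t(7,10) = 3.24 - 2.530·0.086275 = 3.022
Σt over all 11·11 pixels = 101343/425 ≈ 238.4541176
V = pitch²·Σt = 0.76²·101343/425 = 137.731

t(7,10)=3.022 V=137.731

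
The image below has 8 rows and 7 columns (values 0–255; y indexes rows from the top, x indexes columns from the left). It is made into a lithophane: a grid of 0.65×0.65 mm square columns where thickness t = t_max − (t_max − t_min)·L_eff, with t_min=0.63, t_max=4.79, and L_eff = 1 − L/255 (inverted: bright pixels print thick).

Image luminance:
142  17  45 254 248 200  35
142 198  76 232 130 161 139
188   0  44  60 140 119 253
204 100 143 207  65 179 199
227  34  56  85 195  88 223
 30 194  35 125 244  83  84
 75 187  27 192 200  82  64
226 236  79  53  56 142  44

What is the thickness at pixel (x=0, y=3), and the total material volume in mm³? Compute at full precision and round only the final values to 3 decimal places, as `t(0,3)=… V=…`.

span = t_max - t_min = 4.79 - 0.63 = 4.160
L(0,3) = 204, L_eff = 1 - 204/255 = 0.200000 (inverted)
t(0,3) = 4.79 - 4.160·0.200000 = 3.958
Σt over all 8·7 pixels = 982654/6375 ≈ 154.1418039
V = pitch²·Σt = 0.65²·982654/6375 = 65.125

t(0,3)=3.958 V=65.125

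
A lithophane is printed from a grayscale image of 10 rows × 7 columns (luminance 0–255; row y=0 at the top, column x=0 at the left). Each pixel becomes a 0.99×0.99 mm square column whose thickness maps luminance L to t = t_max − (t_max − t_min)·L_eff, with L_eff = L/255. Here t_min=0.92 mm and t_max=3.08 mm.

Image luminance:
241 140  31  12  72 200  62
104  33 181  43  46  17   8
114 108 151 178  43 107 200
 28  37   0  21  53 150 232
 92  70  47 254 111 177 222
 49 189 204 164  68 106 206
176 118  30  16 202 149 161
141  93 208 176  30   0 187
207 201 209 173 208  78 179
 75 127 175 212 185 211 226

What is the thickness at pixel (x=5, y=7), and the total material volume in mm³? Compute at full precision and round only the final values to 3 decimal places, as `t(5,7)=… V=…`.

t(5,7)=3.080 V=138.883

span = t_max - t_min = 3.08 - 0.92 = 2.160
L(5,7) = 0, L_eff = 0/255 = 0.000000
t(5,7) = 3.08 - 2.160·0.000000 = 3.080
Σt over all 10·7 pixels = 301118/2125 ≈ 141.7025882
V = pitch²·Σt = 0.99²·301118/2125 = 138.883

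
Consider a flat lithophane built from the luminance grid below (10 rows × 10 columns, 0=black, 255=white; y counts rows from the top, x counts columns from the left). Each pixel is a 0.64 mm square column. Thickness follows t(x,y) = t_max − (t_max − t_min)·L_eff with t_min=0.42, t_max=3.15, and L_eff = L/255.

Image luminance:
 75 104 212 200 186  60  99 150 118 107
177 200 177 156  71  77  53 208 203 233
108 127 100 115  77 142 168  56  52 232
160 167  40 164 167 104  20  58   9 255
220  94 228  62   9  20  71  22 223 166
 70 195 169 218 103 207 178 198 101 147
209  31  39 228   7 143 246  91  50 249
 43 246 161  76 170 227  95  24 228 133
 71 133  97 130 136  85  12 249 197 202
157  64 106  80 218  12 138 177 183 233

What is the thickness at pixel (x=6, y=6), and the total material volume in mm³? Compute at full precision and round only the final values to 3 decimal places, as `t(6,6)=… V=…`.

span = t_max - t_min = 3.15 - 0.42 = 2.730
L(6,6) = 246, L_eff = 246/255 = 0.964706
t(6,6) = 3.15 - 2.730·0.964706 = 0.516
Σt over all 10·10 pixels = 367619/2125 ≈ 172.9971765
V = pitch²·Σt = 0.64²·367619/2125 = 70.860

t(6,6)=0.516 V=70.860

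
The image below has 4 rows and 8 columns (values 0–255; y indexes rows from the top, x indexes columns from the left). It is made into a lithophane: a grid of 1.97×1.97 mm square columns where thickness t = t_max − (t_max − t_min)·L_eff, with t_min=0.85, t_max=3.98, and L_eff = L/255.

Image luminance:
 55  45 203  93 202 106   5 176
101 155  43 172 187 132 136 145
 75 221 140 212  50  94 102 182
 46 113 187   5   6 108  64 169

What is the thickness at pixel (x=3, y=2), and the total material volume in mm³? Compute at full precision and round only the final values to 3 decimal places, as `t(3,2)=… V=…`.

t(3,2)=1.378 V=316.589

span = t_max - t_min = 3.98 - 0.85 = 3.130
L(3,2) = 212, L_eff = 212/255 = 0.831373
t(3,2) = 3.98 - 3.130·0.831373 = 1.378
Σt over all 4·8 pixels = 208019/2550 ≈ 81.5760784
V = pitch²·Σt = 1.97²·208019/2550 = 316.589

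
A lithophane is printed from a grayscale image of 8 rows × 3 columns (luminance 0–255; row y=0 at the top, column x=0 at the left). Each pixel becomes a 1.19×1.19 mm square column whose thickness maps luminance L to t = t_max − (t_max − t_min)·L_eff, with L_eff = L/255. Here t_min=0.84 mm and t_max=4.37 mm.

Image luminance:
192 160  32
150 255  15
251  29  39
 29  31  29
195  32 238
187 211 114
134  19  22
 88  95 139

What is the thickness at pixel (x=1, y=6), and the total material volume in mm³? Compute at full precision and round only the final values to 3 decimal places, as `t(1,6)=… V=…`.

span = t_max - t_min = 4.37 - 0.84 = 3.530
L(1,6) = 19, L_eff = 19/255 = 0.074510
t(1,6) = 4.37 - 3.530·0.074510 = 4.107
Σt over all 8·3 pixels = 50773/750 ≈ 67.6973333
V = pitch²·Σt = 1.19²·50773/750 = 95.866

t(1,6)=4.107 V=95.866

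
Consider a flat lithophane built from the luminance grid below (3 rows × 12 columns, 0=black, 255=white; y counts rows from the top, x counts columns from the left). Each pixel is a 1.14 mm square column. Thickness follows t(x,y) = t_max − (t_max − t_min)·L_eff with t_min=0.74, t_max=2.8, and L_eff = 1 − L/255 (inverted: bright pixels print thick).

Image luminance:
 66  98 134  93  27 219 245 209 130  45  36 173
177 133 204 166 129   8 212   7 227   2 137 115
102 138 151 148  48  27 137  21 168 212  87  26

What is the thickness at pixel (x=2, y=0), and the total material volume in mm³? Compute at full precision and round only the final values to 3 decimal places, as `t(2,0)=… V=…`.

span = t_max - t_min = 2.8 - 0.74 = 2.060
L(2,0) = 134, L_eff = 1 - 134/255 = 0.474510 (inverted)
t(2,0) = 2.8 - 2.060·0.474510 = 1.823
Σt over all 3·12 pixels = 259377/4250 ≈ 61.0298824
V = pitch²·Σt = 1.14²·259377/4250 = 79.314

t(2,0)=1.823 V=79.314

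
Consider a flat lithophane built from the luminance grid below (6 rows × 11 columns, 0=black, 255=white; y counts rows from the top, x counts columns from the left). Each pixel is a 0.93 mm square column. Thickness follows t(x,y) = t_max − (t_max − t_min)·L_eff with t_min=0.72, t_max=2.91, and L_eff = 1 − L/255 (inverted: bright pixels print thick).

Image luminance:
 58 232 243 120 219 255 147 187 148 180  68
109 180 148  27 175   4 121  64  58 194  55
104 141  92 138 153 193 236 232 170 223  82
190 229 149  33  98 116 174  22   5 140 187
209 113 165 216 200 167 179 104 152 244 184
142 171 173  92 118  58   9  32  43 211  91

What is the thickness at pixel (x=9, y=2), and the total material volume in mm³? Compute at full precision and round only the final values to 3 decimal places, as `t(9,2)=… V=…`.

span = t_max - t_min = 2.91 - 0.72 = 2.190
L(9,2) = 223, L_eff = 1 - 223/255 = 0.125490 (inverted)
t(9,2) = 2.91 - 2.190·0.125490 = 2.635
Σt over all 6·11 pixels = 268369/2125 ≈ 126.2912941
V = pitch²·Σt = 0.93²·268369/2125 = 109.229

t(9,2)=2.635 V=109.229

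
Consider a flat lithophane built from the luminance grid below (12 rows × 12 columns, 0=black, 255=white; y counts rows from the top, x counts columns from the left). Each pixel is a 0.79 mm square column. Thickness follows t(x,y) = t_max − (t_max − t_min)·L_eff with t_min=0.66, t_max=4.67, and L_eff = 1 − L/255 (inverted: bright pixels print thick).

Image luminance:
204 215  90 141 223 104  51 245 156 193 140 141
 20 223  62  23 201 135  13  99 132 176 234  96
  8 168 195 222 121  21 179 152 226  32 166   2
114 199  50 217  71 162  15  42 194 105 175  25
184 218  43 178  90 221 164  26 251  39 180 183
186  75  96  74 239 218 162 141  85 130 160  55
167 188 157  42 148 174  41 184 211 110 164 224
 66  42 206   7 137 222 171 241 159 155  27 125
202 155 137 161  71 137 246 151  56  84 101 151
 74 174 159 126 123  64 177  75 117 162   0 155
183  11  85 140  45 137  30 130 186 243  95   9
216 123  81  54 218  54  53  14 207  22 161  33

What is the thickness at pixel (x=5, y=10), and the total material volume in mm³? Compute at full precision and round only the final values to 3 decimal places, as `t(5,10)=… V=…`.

t(5,10)=2.814 V=241.193

span = t_max - t_min = 4.67 - 0.66 = 4.010
L(5,10) = 137, L_eff = 1 - 137/255 = 0.462745 (inverted)
t(5,10) = 4.67 - 4.010·0.462745 = 2.814
Σt over all 12·12 pixels = 2463713/6375 ≈ 386.4647843
V = pitch²·Σt = 0.79²·2463713/6375 = 241.193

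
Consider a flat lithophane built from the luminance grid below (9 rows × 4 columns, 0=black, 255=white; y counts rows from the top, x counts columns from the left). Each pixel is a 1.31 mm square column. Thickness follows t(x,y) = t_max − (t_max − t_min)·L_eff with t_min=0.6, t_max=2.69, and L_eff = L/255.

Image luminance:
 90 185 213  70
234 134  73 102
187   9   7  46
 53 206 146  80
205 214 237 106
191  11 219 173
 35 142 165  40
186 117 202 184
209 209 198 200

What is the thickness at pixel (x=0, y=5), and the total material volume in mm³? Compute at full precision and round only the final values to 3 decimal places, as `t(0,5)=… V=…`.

span = t_max - t_min = 2.69 - 0.6 = 2.090
L(0,5) = 191, L_eff = 191/255 = 0.749020
t(0,5) = 2.69 - 2.090·0.749020 = 1.125
Σt over all 9·4 pixels = 704059/12750 ≈ 55.2203137
V = pitch²·Σt = 1.31²·704059/12750 = 94.764

t(0,5)=1.125 V=94.764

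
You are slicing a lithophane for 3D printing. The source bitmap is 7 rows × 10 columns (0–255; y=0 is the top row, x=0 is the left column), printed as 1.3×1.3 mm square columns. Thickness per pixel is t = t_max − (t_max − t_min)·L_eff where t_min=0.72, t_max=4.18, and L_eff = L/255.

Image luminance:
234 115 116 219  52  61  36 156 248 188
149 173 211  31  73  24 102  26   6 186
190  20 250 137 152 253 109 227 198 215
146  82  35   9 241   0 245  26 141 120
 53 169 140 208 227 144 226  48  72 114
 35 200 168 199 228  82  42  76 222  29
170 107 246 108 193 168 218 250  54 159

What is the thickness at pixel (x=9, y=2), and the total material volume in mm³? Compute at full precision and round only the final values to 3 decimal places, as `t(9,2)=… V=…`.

span = t_max - t_min = 4.18 - 0.72 = 3.460
L(9,2) = 215, L_eff = 215/255 = 0.843137
t(9,2) = 4.18 - 3.460·0.843137 = 1.263
Σt over all 7·10 pixels = 2077289/12750 ≈ 162.9246275
V = pitch²·Σt = 1.3²·2077289/12750 = 275.343

t(9,2)=1.263 V=275.343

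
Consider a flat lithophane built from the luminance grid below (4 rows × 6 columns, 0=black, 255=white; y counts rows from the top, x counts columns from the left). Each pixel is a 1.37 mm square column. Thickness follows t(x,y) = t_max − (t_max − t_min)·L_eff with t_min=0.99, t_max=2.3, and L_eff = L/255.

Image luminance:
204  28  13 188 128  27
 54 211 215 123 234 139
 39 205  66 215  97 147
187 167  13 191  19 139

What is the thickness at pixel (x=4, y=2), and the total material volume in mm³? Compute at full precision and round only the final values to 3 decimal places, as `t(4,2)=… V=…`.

t(4,2)=1.802 V=74.206

span = t_max - t_min = 2.3 - 0.99 = 1.310
L(4,2) = 97, L_eff = 97/255 = 0.380392
t(4,2) = 2.3 - 1.310·0.380392 = 1.802
Σt over all 4·6 pixels = 1008181/25500 ≈ 39.5365098
V = pitch²·Σt = 1.37²·1008181/25500 = 74.206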